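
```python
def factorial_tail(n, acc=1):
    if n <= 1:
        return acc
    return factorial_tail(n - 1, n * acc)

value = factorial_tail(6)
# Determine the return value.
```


factorial_tail(6, 1)
= factorial_tail(5, 6 * 1) = factorial_tail(5, 6)
= factorial_tail(4, 5 * 6) = factorial_tail(4, 30)
= factorial_tail(3, 4 * 30) = factorial_tail(3, 120)
= factorial_tail(2, 3 * 120) = factorial_tail(2, 360)
= factorial_tail(1, 2 * 360) = factorial_tail(1, 720)
n <= 1, return acc = 720


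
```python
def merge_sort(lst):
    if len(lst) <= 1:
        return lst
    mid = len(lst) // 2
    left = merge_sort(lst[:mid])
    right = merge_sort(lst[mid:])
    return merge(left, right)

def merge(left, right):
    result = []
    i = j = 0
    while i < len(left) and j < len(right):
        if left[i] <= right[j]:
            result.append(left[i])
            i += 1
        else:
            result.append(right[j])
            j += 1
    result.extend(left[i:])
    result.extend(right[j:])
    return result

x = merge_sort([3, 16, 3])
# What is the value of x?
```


merge_sort([3, 16, 3])
Split into [3] and [16, 3]
Left sorted: [3]
Right sorted: [3, 16]
Merge [3] and [3, 16]
= [3, 3, 16]


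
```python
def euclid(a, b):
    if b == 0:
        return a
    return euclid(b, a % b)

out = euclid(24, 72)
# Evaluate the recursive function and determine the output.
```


euclid(24, 72)
= euclid(72, 24 % 72) = euclid(72, 24)
= euclid(24, 72 % 24) = euclid(24, 0)
b == 0, return a = 24


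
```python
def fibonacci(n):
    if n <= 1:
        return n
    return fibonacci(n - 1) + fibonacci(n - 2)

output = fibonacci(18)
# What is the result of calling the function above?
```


fibonacci(18)
= fibonacci(17) + fibonacci(16)
= (fibonacci(16) + fibonacci(15)) + fibonacci(16)
Computing bottom-up: fibonacci(0)=0, fibonacci(1)=1, fibonacci(2)=1, fibonacci(3)=2, fibonacci(4)=3, fibonacci(5)=5, fibonacci(6)=8, fibonacci(7)=13, fibonacci(8)=21, fibonacci(9)=34, fibonacci(10)=55, fibonacci(11)=89, fibonacci(12)=144, fibonacci(13)=233, fibonacci(14)=377, fibonacci(15)=610, fibonacci(16)=987, fibonacci(17)=1597, fibonacci(18)=2584
= 2584


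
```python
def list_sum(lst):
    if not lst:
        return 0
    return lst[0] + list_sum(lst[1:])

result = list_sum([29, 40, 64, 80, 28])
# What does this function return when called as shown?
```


list_sum([29, 40, 64, 80, 28])
= 29 + list_sum([40, 64, 80, 28])
= 29 + 40 + list_sum([64, 80, 28])
= 29 + 40 + 64 + list_sum([80, 28])
= 29 + 40 + 64 + 80 + list_sum([28])
= 29 + 40 + 64 + 80 + 28 + list_sum([])
= 29 + 40 + 64 + 80 + 28 + 0
= 241


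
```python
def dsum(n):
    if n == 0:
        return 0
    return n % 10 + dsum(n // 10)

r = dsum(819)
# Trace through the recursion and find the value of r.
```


dsum(819)
= 9 + dsum(81)
= 9 + 1 + dsum(8)
= 9 + 1 + 8 + dsum(0)
= 9 + 1 + 8 + 0
= 18


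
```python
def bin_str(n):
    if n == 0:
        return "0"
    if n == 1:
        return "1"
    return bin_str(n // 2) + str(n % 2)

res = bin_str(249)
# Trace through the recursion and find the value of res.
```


bin_str(249)
= bin_str(124) + "1"
= bin_str(62) + "0" + "1"
= bin_str(31) + "0" + "0" + "1"
= bin_str(15) + "1" + "0" + "0" + "1"
= bin_str(7) + "1" + "1" + "0" + "0" + "1"
= bin_str(3) + "1" + "1" + "1" + "0" + "0" + "1"
= bin_str(1) + "1" + "1" + "1" + "1" + "0" + "0" + "1"
= "1" + "1" + "1" + "1" + "1" + "0" + "0" + "1"
= "11111001"


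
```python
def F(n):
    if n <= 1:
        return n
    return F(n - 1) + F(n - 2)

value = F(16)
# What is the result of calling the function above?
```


F(16)
= F(15) + F(14)
= (F(14) + F(13)) + F(14)
Computing bottom-up: F(0)=0, F(1)=1, F(2)=1, F(3)=2, F(4)=3, F(5)=5, F(6)=8, F(7)=13, F(8)=21, F(9)=34, F(10)=55, F(11)=89, F(12)=144, F(13)=233, F(14)=377, F(15)=610, F(16)=987
= 987


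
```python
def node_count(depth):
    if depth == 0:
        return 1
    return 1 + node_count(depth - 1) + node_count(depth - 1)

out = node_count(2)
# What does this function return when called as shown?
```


node_count(2)
= 1 + node_count(1) + node_count(1)
= 1 + 2 * node_count(1)
node_count(k) = 2^(k+1) - 1
node_count(0) = 1
node_count(1) = 3
node_count(2) = 7
node_count(2) = 2^3 - 1 = 7


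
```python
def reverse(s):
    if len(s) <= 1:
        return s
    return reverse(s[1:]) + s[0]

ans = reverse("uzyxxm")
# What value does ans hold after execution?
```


reverse("uzyxxm")
= reverse("zyxxm") + "u"
= reverse("yxxm") + "z" + "u"
= reverse("xxm") + "y" + "z" + "u"
= reverse("xm") + "x" + "y" + "z" + "u"
= reverse("m") + "x" + "x" + "y" + "z" + "u"
= "m" + "x" + "x" + "y" + "z" + "u"
= "mxxyzu"


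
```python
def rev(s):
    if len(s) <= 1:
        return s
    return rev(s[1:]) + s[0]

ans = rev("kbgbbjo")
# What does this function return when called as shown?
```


rev("kbgbbjo")
= rev("bgbbjo") + "k"
= rev("gbbjo") + "b" + "k"
= rev("bbjo") + "g" + "b" + "k"
= rev("bjo") + "b" + "g" + "b" + "k"
= rev("jo") + "b" + "b" + "g" + "b" + "k"
= rev("o") + "j" + "b" + "b" + "g" + "b" + "k"
= "o" + "j" + "b" + "b" + "g" + "b" + "k"
= "ojbbgbk"


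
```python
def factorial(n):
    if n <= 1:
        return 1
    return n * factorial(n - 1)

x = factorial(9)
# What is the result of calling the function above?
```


factorial(9)
= 9 * factorial(8)
= 9 * 8 * factorial(7)
= 9 * 8 * 7 * factorial(6)
= 9 * 8 * 7 * 6 * factorial(5)
= 9 * 8 * 7 * 6 * 5 * factorial(4)
= 9 * 8 * 7 * 6 * 5 * 4 * factorial(3)
= 9 * 8 * 7 * 6 * 5 * 4 * 3 * factorial(2)
= 9 * 8 * 7 * 6 * 5 * 4 * 3 * 2 * factorial(1)
= 9 * 8 * 7 * 6 * 5 * 4 * 3 * 2 * 1
= 362880


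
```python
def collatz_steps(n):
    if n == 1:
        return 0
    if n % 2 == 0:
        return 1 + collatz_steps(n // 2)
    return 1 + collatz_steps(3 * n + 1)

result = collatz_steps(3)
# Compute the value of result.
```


collatz_steps(3)
3 is odd -> 3*3+1 = 10 -> collatz_steps(10)
10 is even -> collatz_steps(5)
5 is odd -> 3*5+1 = 16 -> collatz_steps(16)
16 is even -> collatz_steps(8)
8 is even -> collatz_steps(4)
4 is even -> collatz_steps(2)
2 is even -> collatz_steps(1)
Reached 1 after 7 steps
= 7


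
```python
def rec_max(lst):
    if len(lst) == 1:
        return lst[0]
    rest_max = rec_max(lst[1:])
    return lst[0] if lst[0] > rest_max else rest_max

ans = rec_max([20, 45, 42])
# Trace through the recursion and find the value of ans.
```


rec_max([20, 45, 42])
= compare 20 with rec_max([45, 42])
= compare 45 with rec_max([42])
Base: rec_max([42]) = 42
compare 45 with 42: max = 45
compare 20 with 45: max = 45
= 45


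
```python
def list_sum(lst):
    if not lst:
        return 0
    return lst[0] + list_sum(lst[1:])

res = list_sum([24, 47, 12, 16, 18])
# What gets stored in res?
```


list_sum([24, 47, 12, 16, 18])
= 24 + list_sum([47, 12, 16, 18])
= 24 + 47 + list_sum([12, 16, 18])
= 24 + 47 + 12 + list_sum([16, 18])
= 24 + 47 + 12 + 16 + list_sum([18])
= 24 + 47 + 12 + 16 + 18 + list_sum([])
= 24 + 47 + 12 + 16 + 18 + 0
= 117


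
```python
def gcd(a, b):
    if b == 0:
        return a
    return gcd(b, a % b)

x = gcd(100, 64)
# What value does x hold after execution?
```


gcd(100, 64)
= gcd(64, 100 % 64) = gcd(64, 36)
= gcd(36, 64 % 36) = gcd(36, 28)
= gcd(28, 36 % 28) = gcd(28, 8)
= gcd(8, 28 % 8) = gcd(8, 4)
= gcd(4, 8 % 4) = gcd(4, 0)
b == 0, return a = 4


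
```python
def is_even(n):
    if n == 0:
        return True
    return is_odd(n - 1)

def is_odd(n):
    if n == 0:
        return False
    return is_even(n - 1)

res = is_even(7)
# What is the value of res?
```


is_even(7)
= is_odd(6)
= is_even(5)
= is_odd(4)
= is_even(3)
= is_odd(2)
= is_even(1)
= is_odd(0)
n == 0: return False
= False


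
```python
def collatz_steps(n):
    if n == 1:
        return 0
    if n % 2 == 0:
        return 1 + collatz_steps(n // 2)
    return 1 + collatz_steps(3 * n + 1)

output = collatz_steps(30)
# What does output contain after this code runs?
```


collatz_steps(30)
30 is even -> collatz_steps(15)
15 is odd -> 3*15+1 = 46 -> collatz_steps(46)
46 is even -> collatz_steps(23)
23 is odd -> 3*23+1 = 70 -> collatz_steps(70)
70 is even -> collatz_steps(35)
35 is odd -> 3*35+1 = 106 -> collatz_steps(106)
106 is even -> collatz_steps(53)
53 is odd -> 3*53+1 = 160 -> collatz_steps(160)
160 is even -> collatz_steps(80)
80 is even -> collatz_steps(40)
40 is even -> collatz_steps(20)
20 is even -> collatz_steps(10)
10 is even -> collatz_steps(5)
5 is odd -> 3*5+1 = 16 -> collatz_steps(16)
16 is even -> collatz_steps(8)
8 is even -> collatz_steps(4)
4 is even -> collatz_steps(2)
2 is even -> collatz_steps(1)
Reached 1 after 18 steps
= 18


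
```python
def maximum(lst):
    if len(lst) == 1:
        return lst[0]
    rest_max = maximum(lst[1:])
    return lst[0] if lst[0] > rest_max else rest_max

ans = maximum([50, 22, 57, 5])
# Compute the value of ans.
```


maximum([50, 22, 57, 5])
= compare 50 with maximum([22, 57, 5])
= compare 22 with maximum([57, 5])
= compare 57 with maximum([5])
Base: maximum([5]) = 5
compare 57 with 5: max = 57
compare 22 with 57: max = 57
compare 50 with 57: max = 57
= 57


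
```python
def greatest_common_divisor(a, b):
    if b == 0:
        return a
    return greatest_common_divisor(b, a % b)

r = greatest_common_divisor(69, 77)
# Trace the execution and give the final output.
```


greatest_common_divisor(69, 77)
= greatest_common_divisor(77, 69 % 77) = greatest_common_divisor(77, 69)
= greatest_common_divisor(69, 77 % 69) = greatest_common_divisor(69, 8)
= greatest_common_divisor(8, 69 % 8) = greatest_common_divisor(8, 5)
= greatest_common_divisor(5, 8 % 5) = greatest_common_divisor(5, 3)
= greatest_common_divisor(3, 5 % 3) = greatest_common_divisor(3, 2)
= greatest_common_divisor(2, 3 % 2) = greatest_common_divisor(2, 1)
= greatest_common_divisor(1, 2 % 1) = greatest_common_divisor(1, 0)
b == 0, return a = 1


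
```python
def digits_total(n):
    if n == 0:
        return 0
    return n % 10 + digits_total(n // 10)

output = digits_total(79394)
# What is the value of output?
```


digits_total(79394)
= 4 + digits_total(7939)
= 4 + 9 + digits_total(793)
= 4 + 9 + 3 + digits_total(79)
= 4 + 9 + 3 + 9 + digits_total(7)
= 4 + 9 + 3 + 9 + 7 + digits_total(0)
= 4 + 9 + 3 + 9 + 7 + 0
= 32


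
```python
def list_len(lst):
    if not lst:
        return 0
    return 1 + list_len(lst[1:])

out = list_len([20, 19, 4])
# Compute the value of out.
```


list_len([20, 19, 4])
= 1 + list_len([19, 4])
= 1 + 1 + list_len([4])
= 1 + 1 + 1 + list_len([])
= 1 + 1 + 1 + 0
= 3


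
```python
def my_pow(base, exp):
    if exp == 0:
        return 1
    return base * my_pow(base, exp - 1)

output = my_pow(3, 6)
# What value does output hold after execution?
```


my_pow(3, 6)
= 3 * my_pow(3, 5)
= 3 * 3 * my_pow(3, 4)
= 3 * 3 * 3 * my_pow(3, 3)
= 3 * 3 * 3 * 3 * my_pow(3, 2)
= 3 * 3 * 3 * 3 * 3 * my_pow(3, 1)
= 3 * 3 * 3 * 3 * 3 * 3 * my_pow(3, 0)
= 3 * 3 * 3 * 3 * 3 * 3 * 1
= 729


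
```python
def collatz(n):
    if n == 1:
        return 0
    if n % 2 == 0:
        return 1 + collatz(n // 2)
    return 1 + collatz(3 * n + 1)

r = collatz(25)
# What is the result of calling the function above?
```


collatz(25)
25 is odd -> 3*25+1 = 76 -> collatz(76)
76 is even -> collatz(38)
38 is even -> collatz(19)
19 is odd -> 3*19+1 = 58 -> collatz(58)
58 is even -> collatz(29)
29 is odd -> 3*29+1 = 88 -> collatz(88)
88 is even -> collatz(44)
44 is even -> collatz(22)
22 is even -> collatz(11)
11 is odd -> 3*11+1 = 34 -> collatz(34)
34 is even -> collatz(17)
17 is odd -> 3*17+1 = 52 -> collatz(52)
52 is even -> collatz(26)
26 is even -> collatz(13)
13 is odd -> 3*13+1 = 40 -> collatz(40)
40 is even -> collatz(20)
20 is even -> collatz(10)
10 is even -> collatz(5)
5 is odd -> 3*5+1 = 16 -> collatz(16)
16 is even -> collatz(8)
8 is even -> collatz(4)
4 is even -> collatz(2)
2 is even -> collatz(1)
Reached 1 after 23 steps
= 23


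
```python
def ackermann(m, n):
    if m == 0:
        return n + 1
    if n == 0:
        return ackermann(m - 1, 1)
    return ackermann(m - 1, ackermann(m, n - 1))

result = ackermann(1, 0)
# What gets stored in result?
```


ackermann(1, 0)
n == 0: return ackermann(0, 1)
= ackermann(0, 1) = 2
= 2


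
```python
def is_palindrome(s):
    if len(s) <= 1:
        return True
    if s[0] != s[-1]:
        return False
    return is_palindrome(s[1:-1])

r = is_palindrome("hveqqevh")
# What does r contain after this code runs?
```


is_palindrome("hveqqevh")
"hveqqevh": s[0]='h' == s[-1]='h' -> is_palindrome("veqqev")
"veqqev": s[0]='v' == s[-1]='v' -> is_palindrome("eqqe")
"eqqe": s[0]='e' == s[-1]='e' -> is_palindrome("qq")
"qq": s[0]='q' == s[-1]='q' -> is_palindrome("")
"": len <= 1 -> True
= True


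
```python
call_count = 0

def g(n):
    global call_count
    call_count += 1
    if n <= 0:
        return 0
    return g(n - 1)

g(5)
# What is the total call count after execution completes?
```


g(5) calls g(4) calls ... calls g(0)
Total calls: 5 + 1 (for base case) = 6


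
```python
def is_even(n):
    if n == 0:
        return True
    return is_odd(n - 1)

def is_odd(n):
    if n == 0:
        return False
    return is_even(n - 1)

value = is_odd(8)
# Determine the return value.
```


is_odd(8)
= is_even(7)
= is_odd(6)
= is_even(5)
= is_odd(4)
= is_even(3)
= is_odd(2)
= is_even(1)
= is_odd(0)
n == 0: return False
= False


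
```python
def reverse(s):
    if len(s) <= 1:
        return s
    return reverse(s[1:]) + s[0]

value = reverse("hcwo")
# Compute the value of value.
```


reverse("hcwo")
= reverse("cwo") + "h"
= reverse("wo") + "c" + "h"
= reverse("o") + "w" + "c" + "h"
= "o" + "w" + "c" + "h"
= "owch"


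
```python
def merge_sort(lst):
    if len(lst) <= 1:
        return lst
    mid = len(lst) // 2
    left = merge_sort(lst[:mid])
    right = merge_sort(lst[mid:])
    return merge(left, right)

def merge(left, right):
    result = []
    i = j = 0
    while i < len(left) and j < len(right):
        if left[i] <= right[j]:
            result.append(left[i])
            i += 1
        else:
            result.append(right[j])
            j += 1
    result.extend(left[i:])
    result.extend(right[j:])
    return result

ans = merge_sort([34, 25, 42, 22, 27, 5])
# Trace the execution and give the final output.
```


merge_sort([34, 25, 42, 22, 27, 5])
Split into [34, 25, 42] and [22, 27, 5]
Left sorted: [25, 34, 42]
Right sorted: [5, 22, 27]
Merge [25, 34, 42] and [5, 22, 27]
= [5, 22, 25, 27, 34, 42]


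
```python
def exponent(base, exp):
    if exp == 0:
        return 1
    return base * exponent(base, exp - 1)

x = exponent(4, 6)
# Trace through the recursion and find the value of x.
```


exponent(4, 6)
= 4 * exponent(4, 5)
= 4 * 4 * exponent(4, 4)
= 4 * 4 * 4 * exponent(4, 3)
= 4 * 4 * 4 * 4 * exponent(4, 2)
= 4 * 4 * 4 * 4 * 4 * exponent(4, 1)
= 4 * 4 * 4 * 4 * 4 * 4 * exponent(4, 0)
= 4 * 4 * 4 * 4 * 4 * 4 * 1
= 4096


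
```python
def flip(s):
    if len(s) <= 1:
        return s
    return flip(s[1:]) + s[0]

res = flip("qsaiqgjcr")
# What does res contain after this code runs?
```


flip("qsaiqgjcr")
= flip("saiqgjcr") + "q"
= flip("aiqgjcr") + "s" + "q"
= flip("iqgjcr") + "a" + "s" + "q"
= flip("qgjcr") + "i" + "a" + "s" + "q"
= flip("gjcr") + "q" + "i" + "a" + "s" + "q"
= flip("jcr") + "g" + "q" + "i" + "a" + "s" + "q"
= flip("cr") + "j" + "g" + "q" + "i" + "a" + "s" + "q"
= flip("r") + "c" + "j" + "g" + "q" + "i" + "a" + "s" + "q"
= "r" + "c" + "j" + "g" + "q" + "i" + "a" + "s" + "q"
= "rcjgqiasq"


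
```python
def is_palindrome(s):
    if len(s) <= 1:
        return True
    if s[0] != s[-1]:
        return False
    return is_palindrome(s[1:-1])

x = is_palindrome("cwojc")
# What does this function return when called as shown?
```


is_palindrome("cwojc")
"cwojc": s[0]='c' == s[-1]='c' -> is_palindrome("woj")
"woj": s[0]='w' != s[-1]='j' -> False
= False


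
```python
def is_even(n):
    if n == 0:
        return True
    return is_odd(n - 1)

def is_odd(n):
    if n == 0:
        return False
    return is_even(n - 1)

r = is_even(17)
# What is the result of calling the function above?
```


is_even(17)
= is_odd(16)
= is_even(15)
= is_odd(14)
= is_even(13)
= is_odd(12)
= is_even(11)
= is_odd(10)
= is_even(9)
= is_odd(8)
= is_even(7)
= is_odd(6)
= is_even(5)
= is_odd(4)
= is_even(3)
= is_odd(2)
= is_even(1)
= is_odd(0)
n == 0: return False
= False


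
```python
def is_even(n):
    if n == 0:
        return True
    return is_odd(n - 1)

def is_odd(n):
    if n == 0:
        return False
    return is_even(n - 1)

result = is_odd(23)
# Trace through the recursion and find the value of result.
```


is_odd(23)
= is_even(22)
= is_odd(21)
= is_even(20)
= is_odd(19)
= is_even(18)
= is_odd(17)
= is_even(16)
= is_odd(15)
= is_even(14)
= is_odd(13)
= is_even(12)
= is_odd(11)
= is_even(10)
= is_odd(9)
= is_even(8)
= is_odd(7)
= is_even(6)
= is_odd(5)
= is_even(4)
= is_odd(3)
= is_even(2)
= is_odd(1)
= is_even(0)
n == 0: return True
= True


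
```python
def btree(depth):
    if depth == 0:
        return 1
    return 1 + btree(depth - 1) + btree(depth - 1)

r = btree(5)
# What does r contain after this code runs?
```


btree(5)
= 1 + btree(4) + btree(4)
= 1 + 2 * btree(4)
btree(k) = 2^(k+1) - 1
btree(0) = 1
btree(1) = 3
btree(2) = 7
btree(3) = 15
btree(4) = 31
btree(5) = 2^6 - 1 = 63


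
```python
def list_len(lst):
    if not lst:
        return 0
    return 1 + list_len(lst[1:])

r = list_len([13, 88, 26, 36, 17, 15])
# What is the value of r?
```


list_len([13, 88, 26, 36, 17, 15])
= 1 + list_len([88, 26, 36, 17, 15])
= 1 + 1 + list_len([26, 36, 17, 15])
= 1 + 1 + 1 + list_len([36, 17, 15])
= 1 + 1 + 1 + 1 + list_len([17, 15])
= 1 + 1 + 1 + 1 + 1 + list_len([15])
= 1 + 1 + 1 + 1 + 1 + 1 + list_len([])
= 1 + 1 + 1 + 1 + 1 + 1 + 0
= 6


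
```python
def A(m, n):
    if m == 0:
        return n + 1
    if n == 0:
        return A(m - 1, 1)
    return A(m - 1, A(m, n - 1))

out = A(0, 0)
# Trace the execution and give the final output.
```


A(0, 0)
m == 0: return 0 + 1 = 1
= 1


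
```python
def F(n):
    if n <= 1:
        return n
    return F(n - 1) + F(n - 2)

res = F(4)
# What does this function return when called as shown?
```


F(4)
= F(3) + F(2)
= (F(2) + F(1)) + F(2)
Computing bottom-up: F(0)=0, F(1)=1, F(2)=1, F(3)=2, F(4)=3
= 3


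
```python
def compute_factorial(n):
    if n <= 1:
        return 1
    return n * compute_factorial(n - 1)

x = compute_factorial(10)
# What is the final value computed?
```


compute_factorial(10)
= 10 * compute_factorial(9)
= 10 * 9 * compute_factorial(8)
= 10 * 9 * 8 * compute_factorial(7)
= 10 * 9 * 8 * 7 * compute_factorial(6)
= 10 * 9 * 8 * 7 * 6 * compute_factorial(5)
= 10 * 9 * 8 * 7 * 6 * 5 * compute_factorial(4)
= 10 * 9 * 8 * 7 * 6 * 5 * 4 * compute_factorial(3)
= 10 * 9 * 8 * 7 * 6 * 5 * 4 * 3 * compute_factorial(2)
= 10 * 9 * 8 * 7 * 6 * 5 * 4 * 3 * 2 * compute_factorial(1)
= 10 * 9 * 8 * 7 * 6 * 5 * 4 * 3 * 2 * 1
= 3628800


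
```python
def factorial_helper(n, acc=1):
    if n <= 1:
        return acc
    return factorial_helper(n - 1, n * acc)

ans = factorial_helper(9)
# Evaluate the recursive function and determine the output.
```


factorial_helper(9, 1)
= factorial_helper(8, 9 * 1) = factorial_helper(8, 9)
= factorial_helper(7, 8 * 9) = factorial_helper(7, 72)
= factorial_helper(6, 7 * 72) = factorial_helper(6, 504)
= factorial_helper(5, 6 * 504) = factorial_helper(5, 3024)
= factorial_helper(4, 5 * 3024) = factorial_helper(4, 15120)
= factorial_helper(3, 4 * 15120) = factorial_helper(3, 60480)
= factorial_helper(2, 3 * 60480) = factorial_helper(2, 181440)
= factorial_helper(1, 2 * 181440) = factorial_helper(1, 362880)
n <= 1, return acc = 362880


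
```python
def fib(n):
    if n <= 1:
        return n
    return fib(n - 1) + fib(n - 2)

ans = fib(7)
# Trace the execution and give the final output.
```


fib(7)
= fib(6) + fib(5)
= (fib(5) + fib(4)) + fib(5)
Computing bottom-up: fib(0)=0, fib(1)=1, fib(2)=1, fib(3)=2, fib(4)=3, fib(5)=5, fib(6)=8, fib(7)=13
= 13


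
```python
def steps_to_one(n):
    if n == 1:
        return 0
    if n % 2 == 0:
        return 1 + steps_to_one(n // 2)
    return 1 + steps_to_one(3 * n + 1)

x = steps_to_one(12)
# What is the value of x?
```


steps_to_one(12)
12 is even -> steps_to_one(6)
6 is even -> steps_to_one(3)
3 is odd -> 3*3+1 = 10 -> steps_to_one(10)
10 is even -> steps_to_one(5)
5 is odd -> 3*5+1 = 16 -> steps_to_one(16)
16 is even -> steps_to_one(8)
8 is even -> steps_to_one(4)
4 is even -> steps_to_one(2)
2 is even -> steps_to_one(1)
Reached 1 after 9 steps
= 9


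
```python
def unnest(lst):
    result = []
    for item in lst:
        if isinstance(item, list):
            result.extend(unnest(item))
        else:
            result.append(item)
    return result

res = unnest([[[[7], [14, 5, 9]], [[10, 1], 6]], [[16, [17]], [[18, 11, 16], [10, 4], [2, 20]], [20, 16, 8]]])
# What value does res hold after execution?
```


unnest([[[[7], [14, 5, 9]], [[10, 1], 6]], [[16, [17]], [[18, 11, 16], [10, 4], [2, 20]], [20, 16, 8]]])
Processing each element:
  [[[7], [14, 5, 9]], [[10, 1], 6]] is a list -> unnest recursively -> [7, 14, 5, 9, 10, 1, 6]
  [[16, [17]], [[18, 11, 16], [10, 4], [2, 20]], [20, 16, 8]] is a list -> unnest recursively -> [16, 17, 18, 11, 16, 10, 4, 2, 20, 20, 16, 8]
= [7, 14, 5, 9, 10, 1, 6, 16, 17, 18, 11, 16, 10, 4, 2, 20, 20, 16, 8]


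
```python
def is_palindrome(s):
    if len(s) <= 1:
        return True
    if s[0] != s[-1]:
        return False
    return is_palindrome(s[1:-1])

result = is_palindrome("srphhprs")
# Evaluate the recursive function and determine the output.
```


is_palindrome("srphhprs")
"srphhprs": s[0]='s' == s[-1]='s' -> is_palindrome("rphhpr")
"rphhpr": s[0]='r' == s[-1]='r' -> is_palindrome("phhp")
"phhp": s[0]='p' == s[-1]='p' -> is_palindrome("hh")
"hh": s[0]='h' == s[-1]='h' -> is_palindrome("")
"": len <= 1 -> True
= True


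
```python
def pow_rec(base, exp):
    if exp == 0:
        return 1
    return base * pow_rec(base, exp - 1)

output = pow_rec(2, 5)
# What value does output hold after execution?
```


pow_rec(2, 5)
= 2 * pow_rec(2, 4)
= 2 * 2 * pow_rec(2, 3)
= 2 * 2 * 2 * pow_rec(2, 2)
= 2 * 2 * 2 * 2 * pow_rec(2, 1)
= 2 * 2 * 2 * 2 * 2 * pow_rec(2, 0)
= 2 * 2 * 2 * 2 * 2 * 1
= 32


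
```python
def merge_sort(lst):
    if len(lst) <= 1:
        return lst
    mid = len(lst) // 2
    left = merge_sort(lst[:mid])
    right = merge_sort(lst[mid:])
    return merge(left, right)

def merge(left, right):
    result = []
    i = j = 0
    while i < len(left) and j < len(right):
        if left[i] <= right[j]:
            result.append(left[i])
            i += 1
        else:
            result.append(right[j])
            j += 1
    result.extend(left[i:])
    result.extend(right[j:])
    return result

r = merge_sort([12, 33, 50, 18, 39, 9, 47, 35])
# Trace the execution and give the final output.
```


merge_sort([12, 33, 50, 18, 39, 9, 47, 35])
Split into [12, 33, 50, 18] and [39, 9, 47, 35]
Left sorted: [12, 18, 33, 50]
Right sorted: [9, 35, 39, 47]
Merge [12, 18, 33, 50] and [9, 35, 39, 47]
= [9, 12, 18, 33, 35, 39, 47, 50]


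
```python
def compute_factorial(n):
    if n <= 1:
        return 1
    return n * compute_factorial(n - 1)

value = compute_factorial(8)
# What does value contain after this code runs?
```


compute_factorial(8)
= 8 * compute_factorial(7)
= 8 * 7 * compute_factorial(6)
= 8 * 7 * 6 * compute_factorial(5)
= 8 * 7 * 6 * 5 * compute_factorial(4)
= 8 * 7 * 6 * 5 * 4 * compute_factorial(3)
= 8 * 7 * 6 * 5 * 4 * 3 * compute_factorial(2)
= 8 * 7 * 6 * 5 * 4 * 3 * 2 * compute_factorial(1)
= 8 * 7 * 6 * 5 * 4 * 3 * 2 * 1
= 40320


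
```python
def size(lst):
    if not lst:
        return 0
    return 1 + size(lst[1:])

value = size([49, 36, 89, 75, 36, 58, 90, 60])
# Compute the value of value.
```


size([49, 36, 89, 75, 36, 58, 90, 60])
= 1 + size([36, 89, 75, 36, 58, 90, 60])
= 1 + 1 + size([89, 75, 36, 58, 90, 60])
= 1 + 1 + 1 + size([75, 36, 58, 90, 60])
= 1 + 1 + 1 + 1 + size([36, 58, 90, 60])
= 1 + 1 + 1 + 1 + 1 + size([58, 90, 60])
= 1 + 1 + 1 + 1 + 1 + 1 + size([90, 60])
= 1 + 1 + 1 + 1 + 1 + 1 + 1 + size([60])
= 1 + 1 + 1 + 1 + 1 + 1 + 1 + 1 + size([])
= 1 + 1 + 1 + 1 + 1 + 1 + 1 + 1 + 0
= 8


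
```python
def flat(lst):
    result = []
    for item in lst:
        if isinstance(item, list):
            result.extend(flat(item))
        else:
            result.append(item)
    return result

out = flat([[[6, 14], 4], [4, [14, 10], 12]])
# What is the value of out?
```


flat([[[6, 14], 4], [4, [14, 10], 12]])
Processing each element:
  [[6, 14], 4] is a list -> flat recursively -> [6, 14, 4]
  [4, [14, 10], 12] is a list -> flat recursively -> [4, 14, 10, 12]
= [6, 14, 4, 4, 14, 10, 12]


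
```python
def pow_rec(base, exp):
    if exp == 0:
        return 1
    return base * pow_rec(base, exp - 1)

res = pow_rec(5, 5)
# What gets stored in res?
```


pow_rec(5, 5)
= 5 * pow_rec(5, 4)
= 5 * 5 * pow_rec(5, 3)
= 5 * 5 * 5 * pow_rec(5, 2)
= 5 * 5 * 5 * 5 * pow_rec(5, 1)
= 5 * 5 * 5 * 5 * 5 * pow_rec(5, 0)
= 5 * 5 * 5 * 5 * 5 * 1
= 3125


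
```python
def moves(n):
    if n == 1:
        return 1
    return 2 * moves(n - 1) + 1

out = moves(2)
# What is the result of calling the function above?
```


moves(2)
= 2 * moves(1) + 1
Now compute bottom-up:
moves(1) = 1
moves(2) = 2 * 1 + 1 = 3
= 3


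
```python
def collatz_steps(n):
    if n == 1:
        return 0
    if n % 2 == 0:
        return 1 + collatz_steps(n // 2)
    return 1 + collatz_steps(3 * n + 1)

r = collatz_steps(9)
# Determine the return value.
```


collatz_steps(9)
9 is odd -> 3*9+1 = 28 -> collatz_steps(28)
28 is even -> collatz_steps(14)
14 is even -> collatz_steps(7)
7 is odd -> 3*7+1 = 22 -> collatz_steps(22)
22 is even -> collatz_steps(11)
11 is odd -> 3*11+1 = 34 -> collatz_steps(34)
34 is even -> collatz_steps(17)
17 is odd -> 3*17+1 = 52 -> collatz_steps(52)
52 is even -> collatz_steps(26)
26 is even -> collatz_steps(13)
13 is odd -> 3*13+1 = 40 -> collatz_steps(40)
40 is even -> collatz_steps(20)
20 is even -> collatz_steps(10)
10 is even -> collatz_steps(5)
5 is odd -> 3*5+1 = 16 -> collatz_steps(16)
16 is even -> collatz_steps(8)
8 is even -> collatz_steps(4)
4 is even -> collatz_steps(2)
2 is even -> collatz_steps(1)
Reached 1 after 19 steps
= 19


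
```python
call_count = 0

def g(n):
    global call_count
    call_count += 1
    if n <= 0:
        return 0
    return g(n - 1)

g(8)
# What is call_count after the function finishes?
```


g(8) calls g(7) calls ... calls g(0)
Total calls: 8 + 1 (for base case) = 9


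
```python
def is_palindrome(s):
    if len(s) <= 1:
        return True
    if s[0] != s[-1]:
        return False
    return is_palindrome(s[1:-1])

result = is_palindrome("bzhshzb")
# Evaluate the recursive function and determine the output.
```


is_palindrome("bzhshzb")
"bzhshzb": s[0]='b' == s[-1]='b' -> is_palindrome("zhshz")
"zhshz": s[0]='z' == s[-1]='z' -> is_palindrome("hsh")
"hsh": s[0]='h' == s[-1]='h' -> is_palindrome("s")
"s": len <= 1 -> True
= True


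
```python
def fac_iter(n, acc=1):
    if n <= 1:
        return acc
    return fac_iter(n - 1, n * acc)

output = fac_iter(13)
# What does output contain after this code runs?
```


fac_iter(13, 1)
= fac_iter(12, 13 * 1) = fac_iter(12, 13)
= fac_iter(11, 12 * 13) = fac_iter(11, 156)
= fac_iter(10, 11 * 156) = fac_iter(10, 1716)
= fac_iter(9, 10 * 1716) = fac_iter(9, 17160)
= fac_iter(8, 9 * 17160) = fac_iter(8, 154440)
= fac_iter(7, 8 * 154440) = fac_iter(7, 1235520)
= fac_iter(6, 7 * 1235520) = fac_iter(6, 8648640)
= fac_iter(5, 6 * 8648640) = fac_iter(5, 51891840)
= fac_iter(4, 5 * 51891840) = fac_iter(4, 259459200)
= fac_iter(3, 4 * 259459200) = fac_iter(3, 1037836800)
= fac_iter(2, 3 * 1037836800) = fac_iter(2, 3113510400)
= fac_iter(1, 2 * 3113510400) = fac_iter(1, 6227020800)
n <= 1, return acc = 6227020800


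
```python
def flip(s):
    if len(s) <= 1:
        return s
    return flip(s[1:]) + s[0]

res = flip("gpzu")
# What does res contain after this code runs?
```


flip("gpzu")
= flip("pzu") + "g"
= flip("zu") + "p" + "g"
= flip("u") + "z" + "p" + "g"
= "u" + "z" + "p" + "g"
= "uzpg"


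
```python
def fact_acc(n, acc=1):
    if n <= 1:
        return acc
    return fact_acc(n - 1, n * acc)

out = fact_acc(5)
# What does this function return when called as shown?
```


fact_acc(5, 1)
= fact_acc(4, 5 * 1) = fact_acc(4, 5)
= fact_acc(3, 4 * 5) = fact_acc(3, 20)
= fact_acc(2, 3 * 20) = fact_acc(2, 60)
= fact_acc(1, 2 * 60) = fact_acc(1, 120)
n <= 1, return acc = 120


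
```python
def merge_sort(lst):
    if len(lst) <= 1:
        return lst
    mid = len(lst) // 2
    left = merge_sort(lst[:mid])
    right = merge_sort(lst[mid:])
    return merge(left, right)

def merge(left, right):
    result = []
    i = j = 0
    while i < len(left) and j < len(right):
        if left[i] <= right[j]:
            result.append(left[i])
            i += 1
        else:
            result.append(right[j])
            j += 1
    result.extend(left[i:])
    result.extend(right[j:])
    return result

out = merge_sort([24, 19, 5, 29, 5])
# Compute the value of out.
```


merge_sort([24, 19, 5, 29, 5])
Split into [24, 19] and [5, 29, 5]
Left sorted: [19, 24]
Right sorted: [5, 5, 29]
Merge [19, 24] and [5, 5, 29]
= [5, 5, 19, 24, 29]


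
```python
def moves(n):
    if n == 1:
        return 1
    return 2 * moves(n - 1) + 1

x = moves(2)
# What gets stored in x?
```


moves(2)
= 2 * moves(1) + 1
Now compute bottom-up:
moves(1) = 1
moves(2) = 2 * 1 + 1 = 3
= 3


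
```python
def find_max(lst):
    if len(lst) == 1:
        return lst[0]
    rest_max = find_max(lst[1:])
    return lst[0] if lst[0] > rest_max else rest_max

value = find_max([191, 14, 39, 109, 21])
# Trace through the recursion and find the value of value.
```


find_max([191, 14, 39, 109, 21])
= compare 191 with find_max([14, 39, 109, 21])
= compare 14 with find_max([39, 109, 21])
= compare 39 with find_max([109, 21])
= compare 109 with find_max([21])
Base: find_max([21]) = 21
compare 109 with 21: max = 109
compare 39 with 109: max = 109
compare 14 with 109: max = 109
compare 191 with 109: max = 191
= 191


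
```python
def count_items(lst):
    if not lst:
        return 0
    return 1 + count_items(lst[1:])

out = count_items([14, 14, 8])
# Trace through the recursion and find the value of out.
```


count_items([14, 14, 8])
= 1 + count_items([14, 8])
= 1 + 1 + count_items([8])
= 1 + 1 + 1 + count_items([])
= 1 + 1 + 1 + 0
= 3


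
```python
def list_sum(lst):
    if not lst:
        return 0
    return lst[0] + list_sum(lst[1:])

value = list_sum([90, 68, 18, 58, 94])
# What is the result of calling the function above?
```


list_sum([90, 68, 18, 58, 94])
= 90 + list_sum([68, 18, 58, 94])
= 90 + 68 + list_sum([18, 58, 94])
= 90 + 68 + 18 + list_sum([58, 94])
= 90 + 68 + 18 + 58 + list_sum([94])
= 90 + 68 + 18 + 58 + 94 + list_sum([])
= 90 + 68 + 18 + 58 + 94 + 0
= 328


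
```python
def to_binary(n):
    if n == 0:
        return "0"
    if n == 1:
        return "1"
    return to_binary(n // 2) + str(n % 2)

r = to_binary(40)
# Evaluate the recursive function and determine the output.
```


to_binary(40)
= to_binary(20) + "0"
= to_binary(10) + "0" + "0"
= to_binary(5) + "0" + "0" + "0"
= to_binary(2) + "1" + "0" + "0" + "0"
= to_binary(1) + "0" + "1" + "0" + "0" + "0"
= "1" + "0" + "1" + "0" + "0" + "0"
= "101000"


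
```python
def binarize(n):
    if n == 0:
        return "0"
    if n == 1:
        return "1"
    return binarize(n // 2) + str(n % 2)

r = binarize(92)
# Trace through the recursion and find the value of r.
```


binarize(92)
= binarize(46) + "0"
= binarize(23) + "0" + "0"
= binarize(11) + "1" + "0" + "0"
= binarize(5) + "1" + "1" + "0" + "0"
= binarize(2) + "1" + "1" + "1" + "0" + "0"
= binarize(1) + "0" + "1" + "1" + "1" + "0" + "0"
= "1" + "0" + "1" + "1" + "1" + "0" + "0"
= "1011100"


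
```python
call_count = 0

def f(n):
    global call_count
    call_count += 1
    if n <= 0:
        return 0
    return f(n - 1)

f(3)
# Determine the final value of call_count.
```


f(3) calls f(2) calls ... calls f(0)
Total calls: 3 + 1 (for base case) = 4


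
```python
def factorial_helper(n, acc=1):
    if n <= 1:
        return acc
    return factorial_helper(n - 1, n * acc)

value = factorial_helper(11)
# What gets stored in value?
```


factorial_helper(11, 1)
= factorial_helper(10, 11 * 1) = factorial_helper(10, 11)
= factorial_helper(9, 10 * 11) = factorial_helper(9, 110)
= factorial_helper(8, 9 * 110) = factorial_helper(8, 990)
= factorial_helper(7, 8 * 990) = factorial_helper(7, 7920)
= factorial_helper(6, 7 * 7920) = factorial_helper(6, 55440)
= factorial_helper(5, 6 * 55440) = factorial_helper(5, 332640)
= factorial_helper(4, 5 * 332640) = factorial_helper(4, 1663200)
= factorial_helper(3, 4 * 1663200) = factorial_helper(3, 6652800)
= factorial_helper(2, 3 * 6652800) = factorial_helper(2, 19958400)
= factorial_helper(1, 2 * 19958400) = factorial_helper(1, 39916800)
n <= 1, return acc = 39916800


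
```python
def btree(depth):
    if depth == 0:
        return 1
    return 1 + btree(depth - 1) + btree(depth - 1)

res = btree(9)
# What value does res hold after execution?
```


btree(9)
= 1 + btree(8) + btree(8)
= 1 + 2 * btree(8)
btree(k) = 2^(k+1) - 1
btree(0) = 1
btree(1) = 3
btree(2) = 7
btree(3) = 15
btree(4) = 31
btree(9) = 2^10 - 1 = 1023


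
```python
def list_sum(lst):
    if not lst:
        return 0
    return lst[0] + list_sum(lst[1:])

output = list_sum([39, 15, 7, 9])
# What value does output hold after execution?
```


list_sum([39, 15, 7, 9])
= 39 + list_sum([15, 7, 9])
= 39 + 15 + list_sum([7, 9])
= 39 + 15 + 7 + list_sum([9])
= 39 + 15 + 7 + 9 + list_sum([])
= 39 + 15 + 7 + 9 + 0
= 70


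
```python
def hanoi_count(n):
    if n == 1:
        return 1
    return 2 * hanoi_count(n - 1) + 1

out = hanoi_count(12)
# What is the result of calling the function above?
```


hanoi_count(12)
= 2 * hanoi_count(11) + 1
= 2 * (2 * hanoi_count(10) + 1) + 1
= 2 * (2 * (2 * hanoi_count(9) + 1) + 1) + 1
= 2 * (2 * (2 * (2 * hanoi_count(8) + 1) + 1) + 1) + 1
= 2 * (2 * (2 * (2 * (2 * hanoi_count(7) + 1) + 1) + 1) + 1) + 1
= 2 * (2 * (2 * (2 * (2 * (2 * hanoi_count(6) + 1) + 1) + 1) + 1) + 1) + 1
= 2 * (2 * (2 * (2 * (2 * (2 * (2 * hanoi_count(5) + 1) + 1) + 1) + 1) + 1) + 1) + 1
= 2 * (2 * (2 * (2 * (2 * (2 * (2 * (2 * hanoi_count(4) + 1) + 1) + 1) + 1) + 1) + 1) + 1) + 1
= 2 * (2 * (2 * (2 * (2 * (2 * (2 * (2 * (2 * hanoi_count(3) + 1) + 1) + 1) + 1) + 1) + 1) + 1) + 1) + 1
= 2 * (2 * (2 * (2 * (2 * (2 * (2 * (2 * (2 * (2 * hanoi_count(2) + 1) + 1) + 1) + 1) + 1) + 1) + 1) + 1) + 1) + 1
= 2 * (2 * (2 * (2 * (2 * (2 * (2 * (2 * (2 * (2 * (2 * hanoi_count(1) + 1) + 1) + 1) + 1) + 1) + 1) + 1) + 1) + 1) + 1) + 1
Now compute bottom-up:
hanoi_count(1) = 1
hanoi_count(2) = 2 * 1 + 1 = 3
hanoi_count(3) = 2 * 3 + 1 = 7
hanoi_count(4) = 2 * 7 + 1 = 15
hanoi_count(5) = 2 * 15 + 1 = 31
hanoi_count(6) = 2 * 31 + 1 = 63
hanoi_count(7) = 2 * 63 + 1 = 127
hanoi_count(8) = 2 * 127 + 1 = 255
hanoi_count(9) = 2 * 255 + 1 = 511
hanoi_count(10) = 2 * 511 + 1 = 1023
hanoi_count(11) = 2 * 1023 + 1 = 2047
hanoi_count(12) = 2 * 2047 + 1 = 4095
= 4095


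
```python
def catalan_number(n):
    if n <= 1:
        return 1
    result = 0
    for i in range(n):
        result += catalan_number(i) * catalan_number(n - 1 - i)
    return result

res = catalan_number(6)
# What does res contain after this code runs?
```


catalan_number(6)
= sum of catalan_number(i) * catalan_number(6-1-i) for i in 0..5
First compute sub-values bottom-up:
  catalan_number(0) = 1, catalan_number(1) = 1
  catalan_number(2) = 1*1 + 1*1 = 2
  catalan_number(3) = 1*2 + 1*1 + 2*1 = 5
  catalan_number(4) = 1*5 + 1*2 + 2*1 + 5*1 = 14
  catalan_number(5) = 1*14 + 1*5 + 2*2 + 5*1 + 14*1 = 42
Now catalan_number(6):
  catalan_number(0)*catalan_number(5) = 1*42 = 42
  catalan_number(1)*catalan_number(4) = 1*14 = 14
  catalan_number(2)*catalan_number(3) = 2*5 = 10
  catalan_number(3)*catalan_number(2) = 5*2 = 10
  catalan_number(4)*catalan_number(1) = 14*1 = 14
  catalan_number(5)*catalan_number(0) = 42*1 = 42
= 42 + 14 + 10 + 10 + 14 + 42
= 132


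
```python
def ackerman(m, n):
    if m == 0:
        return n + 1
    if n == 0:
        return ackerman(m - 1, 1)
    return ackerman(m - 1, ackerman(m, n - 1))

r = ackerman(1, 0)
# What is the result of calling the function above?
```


ackerman(1, 0)
n == 0: return ackerman(0, 1)
= ackerman(0, 1) = 2
= 2


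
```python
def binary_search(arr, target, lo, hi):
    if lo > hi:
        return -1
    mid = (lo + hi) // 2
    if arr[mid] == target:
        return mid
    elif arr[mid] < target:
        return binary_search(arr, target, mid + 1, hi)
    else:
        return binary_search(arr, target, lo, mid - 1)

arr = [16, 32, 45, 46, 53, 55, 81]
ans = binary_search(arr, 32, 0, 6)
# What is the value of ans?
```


binary_search(arr, 32, 0, 6)
lo=0, hi=6, mid=3, arr[mid]=46
46 > 32, search left half
lo=0, hi=2, mid=1, arr[mid]=32
arr[1] == 32, found at index 1
= 1


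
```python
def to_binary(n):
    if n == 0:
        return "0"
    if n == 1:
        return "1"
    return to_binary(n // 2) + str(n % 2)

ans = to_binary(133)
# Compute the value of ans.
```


to_binary(133)
= to_binary(66) + "1"
= to_binary(33) + "0" + "1"
= to_binary(16) + "1" + "0" + "1"
= to_binary(8) + "0" + "1" + "0" + "1"
= to_binary(4) + "0" + "0" + "1" + "0" + "1"
= to_binary(2) + "0" + "0" + "0" + "1" + "0" + "1"
= to_binary(1) + "0" + "0" + "0" + "0" + "1" + "0" + "1"
= "1" + "0" + "0" + "0" + "0" + "1" + "0" + "1"
= "10000101"


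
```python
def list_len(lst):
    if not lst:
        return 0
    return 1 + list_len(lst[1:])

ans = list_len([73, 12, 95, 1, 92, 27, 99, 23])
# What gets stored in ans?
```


list_len([73, 12, 95, 1, 92, 27, 99, 23])
= 1 + list_len([12, 95, 1, 92, 27, 99, 23])
= 1 + 1 + list_len([95, 1, 92, 27, 99, 23])
= 1 + 1 + 1 + list_len([1, 92, 27, 99, 23])
= 1 + 1 + 1 + 1 + list_len([92, 27, 99, 23])
= 1 + 1 + 1 + 1 + 1 + list_len([27, 99, 23])
= 1 + 1 + 1 + 1 + 1 + 1 + list_len([99, 23])
= 1 + 1 + 1 + 1 + 1 + 1 + 1 + list_len([23])
= 1 + 1 + 1 + 1 + 1 + 1 + 1 + 1 + list_len([])
= 1 + 1 + 1 + 1 + 1 + 1 + 1 + 1 + 0
= 8


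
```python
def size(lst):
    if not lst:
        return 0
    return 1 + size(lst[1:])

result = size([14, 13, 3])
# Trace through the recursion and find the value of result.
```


size([14, 13, 3])
= 1 + size([13, 3])
= 1 + 1 + size([3])
= 1 + 1 + 1 + size([])
= 1 + 1 + 1 + 0
= 3


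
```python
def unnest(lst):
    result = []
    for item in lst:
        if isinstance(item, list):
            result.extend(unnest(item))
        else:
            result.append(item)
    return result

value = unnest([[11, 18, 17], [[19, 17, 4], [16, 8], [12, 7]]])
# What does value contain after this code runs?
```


unnest([[11, 18, 17], [[19, 17, 4], [16, 8], [12, 7]]])
Processing each element:
  [11, 18, 17] is a list -> unnest recursively -> [11, 18, 17]
  [[19, 17, 4], [16, 8], [12, 7]] is a list -> unnest recursively -> [19, 17, 4, 16, 8, 12, 7]
= [11, 18, 17, 19, 17, 4, 16, 8, 12, 7]


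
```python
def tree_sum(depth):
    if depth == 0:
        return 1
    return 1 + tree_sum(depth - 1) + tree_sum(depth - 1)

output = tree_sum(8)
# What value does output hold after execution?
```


tree_sum(8)
= 1 + tree_sum(7) + tree_sum(7)
= 1 + 2 * tree_sum(7)
tree_sum(k) = 2^(k+1) - 1
tree_sum(0) = 1
tree_sum(1) = 3
tree_sum(2) = 7
tree_sum(3) = 15
tree_sum(4) = 31
tree_sum(8) = 2^9 - 1 = 511


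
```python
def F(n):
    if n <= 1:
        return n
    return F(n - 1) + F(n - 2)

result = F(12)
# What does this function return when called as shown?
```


F(12)
= F(11) + F(10)
= (F(10) + F(9)) + F(10)
Computing bottom-up: F(0)=0, F(1)=1, F(2)=1, F(3)=2, F(4)=3, F(5)=5, F(6)=8, F(7)=13, F(8)=21, F(9)=34, F(10)=55, F(11)=89, F(12)=144
= 144


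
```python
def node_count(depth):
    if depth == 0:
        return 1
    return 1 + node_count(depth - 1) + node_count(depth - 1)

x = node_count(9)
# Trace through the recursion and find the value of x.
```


node_count(9)
= 1 + node_count(8) + node_count(8)
= 1 + 2 * node_count(8)
node_count(k) = 2^(k+1) - 1
node_count(0) = 1
node_count(1) = 3
node_count(2) = 7
node_count(3) = 15
node_count(4) = 31
node_count(9) = 2^10 - 1 = 1023
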